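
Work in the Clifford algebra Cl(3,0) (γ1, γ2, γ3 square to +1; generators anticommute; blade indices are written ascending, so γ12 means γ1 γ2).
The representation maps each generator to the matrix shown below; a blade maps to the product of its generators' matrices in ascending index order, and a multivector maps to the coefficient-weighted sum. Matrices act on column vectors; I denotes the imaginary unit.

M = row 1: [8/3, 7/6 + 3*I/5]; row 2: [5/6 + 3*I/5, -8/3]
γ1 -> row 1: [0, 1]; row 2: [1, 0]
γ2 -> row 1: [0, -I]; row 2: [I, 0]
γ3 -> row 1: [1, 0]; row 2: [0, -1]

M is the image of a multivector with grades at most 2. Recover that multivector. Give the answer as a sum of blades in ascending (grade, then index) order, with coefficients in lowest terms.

Method: 1, rho(γ1), rho(γ2), rho(γ3) form a trace-orthogonal basis of the 2x2 complex matrices (tr(X Y) = 2 if X = Y, else 0), so M = m0*1 + m1*rho(γ1) + m2*rho(γ2) + m3*rho(γ3) with m0 = tr(M)/2 = 0, m1 = tr(M rho(γ1))/2 = 1 + 3*I/5, m2 = tr(M rho(γ2))/2 = I/6, m3 = tr(M rho(γ3))/2 = 8/3.
Multiplying table entries, the bivector images are rho(γ12) = I*rho(γ3), rho(γ13) = -I*rho(γ2), rho(γ23) = I*rho(γ1); with real blade coefficients the real parts of m0..m3 are the coefficients of 1, γ1, γ2, γ3 and the imaginary parts give the bivectors (γ23: Im m1, γ13: -Im m2, γ12: Im m3).
Answer: γ1 + 8/3*γ3 - 1/6*γ13 + 3/5*γ23


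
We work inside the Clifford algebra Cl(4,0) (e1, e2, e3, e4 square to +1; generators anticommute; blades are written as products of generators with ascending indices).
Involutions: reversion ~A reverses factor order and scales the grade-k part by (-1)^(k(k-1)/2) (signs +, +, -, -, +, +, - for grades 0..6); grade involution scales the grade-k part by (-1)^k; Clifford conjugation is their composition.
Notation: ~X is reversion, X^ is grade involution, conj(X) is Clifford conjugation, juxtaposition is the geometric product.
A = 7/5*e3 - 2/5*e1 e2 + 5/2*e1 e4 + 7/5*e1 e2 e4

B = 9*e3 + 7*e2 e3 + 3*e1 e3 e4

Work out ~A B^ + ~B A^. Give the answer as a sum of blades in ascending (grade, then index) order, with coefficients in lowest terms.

first term: -63/5 - 49/5*e2 + 15/2*e3 + 14/5*e1 e3 + 21/5*e1 e4 - 21/5*e2 e3 - 18/5*e1 e2 e3 - 323/10*e1 e3 e4 + 6/5*e2 e3 e4 - 301/10*e1 e2 e3 e4
second term: -63/5 + 49/5*e2 - 15/2*e3 - 14/5*e1 e3 - 21/5*e1 e4 + 21/5*e2 e3 - 18/5*e1 e2 e3 - 323/10*e1 e3 e4 + 6/5*e2 e3 e4 - 301/10*e1 e2 e3 e4
Answer: -126/5 - 36/5*e1 e2 e3 - 323/5*e1 e3 e4 + 12/5*e2 e3 e4 - 301/5*e1 e2 e3 e4


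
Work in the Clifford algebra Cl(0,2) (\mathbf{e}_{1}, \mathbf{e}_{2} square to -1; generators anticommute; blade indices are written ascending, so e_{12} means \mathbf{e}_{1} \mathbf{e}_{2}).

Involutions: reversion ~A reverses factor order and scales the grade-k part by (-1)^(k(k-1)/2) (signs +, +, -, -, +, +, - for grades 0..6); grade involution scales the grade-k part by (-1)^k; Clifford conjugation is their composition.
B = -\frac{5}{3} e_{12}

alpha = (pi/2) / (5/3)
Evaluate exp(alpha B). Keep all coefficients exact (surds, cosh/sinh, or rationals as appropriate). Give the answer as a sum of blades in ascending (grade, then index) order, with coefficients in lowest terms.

B^2 = (-\frac{5}{3})^2*(e_{12})^2 = \frac{25}{9}*(-1) = -\frac{25}{9} (a basis 2-blade squares to minus the product of its generators' squares).
B^2 = -\frac{25}{9} — since the square is negative, the closed form is circular: l = \frac{5}{3}, alpha*l = \frac{\pi}{2}, so exp(alpha B) = cos(\frac{\pi}{2}) + (sin(\frac{\pi}{2})/(\frac{5}{3}))*B = 0 + (\frac{3}{5})*B.
Answer: -e_{12}


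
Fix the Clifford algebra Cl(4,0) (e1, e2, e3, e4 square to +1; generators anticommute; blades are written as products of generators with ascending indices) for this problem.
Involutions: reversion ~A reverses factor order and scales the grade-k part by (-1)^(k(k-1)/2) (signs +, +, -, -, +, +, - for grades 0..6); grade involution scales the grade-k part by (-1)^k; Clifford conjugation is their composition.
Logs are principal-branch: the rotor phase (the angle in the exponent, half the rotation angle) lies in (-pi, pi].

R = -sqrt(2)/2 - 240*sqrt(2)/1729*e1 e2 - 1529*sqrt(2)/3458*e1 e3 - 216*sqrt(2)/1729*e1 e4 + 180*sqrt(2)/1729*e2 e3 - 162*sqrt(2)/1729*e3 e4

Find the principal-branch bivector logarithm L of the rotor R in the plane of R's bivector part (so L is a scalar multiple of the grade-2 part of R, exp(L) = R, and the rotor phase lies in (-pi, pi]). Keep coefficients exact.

The scalar part of R is -sqrt(2)/2, so the principal-branch rotor phase is pinned; divide the bivector part by its sine to get the unit plane — L is the phase times that plane.
Concretely: cos(phase) = -sqrt(2)/2 gives phase = ±3*pi/4, and since phase/sin(phase) is even the sign is immaterial: L = (phase/sin(phase)) * <R>_2 = (3*sqrt(2)*pi/4) * <R>_2.
Answer: -360*pi/1729*e1 e2 - 4587*pi/6916*e1 e3 - 324*pi/1729*e1 e4 + 270*pi/1729*e2 e3 - 243*pi/1729*e3 e4


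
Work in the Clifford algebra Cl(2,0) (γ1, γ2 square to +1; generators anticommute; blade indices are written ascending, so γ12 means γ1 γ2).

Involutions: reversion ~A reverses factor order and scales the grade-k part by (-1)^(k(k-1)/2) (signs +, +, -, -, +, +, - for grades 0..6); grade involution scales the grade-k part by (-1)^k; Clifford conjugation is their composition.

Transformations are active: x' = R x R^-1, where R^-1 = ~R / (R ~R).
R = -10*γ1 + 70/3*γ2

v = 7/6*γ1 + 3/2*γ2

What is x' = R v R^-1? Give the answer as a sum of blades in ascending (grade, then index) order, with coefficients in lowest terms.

~R = -10*γ1 + 70/3*γ2, and R ~R = 5800/9, so R^-1 = ~R / (5800/9).
R v = 70/3 - 380/9*γ12
Answer: -329/174*γ1 + 11/58*γ2


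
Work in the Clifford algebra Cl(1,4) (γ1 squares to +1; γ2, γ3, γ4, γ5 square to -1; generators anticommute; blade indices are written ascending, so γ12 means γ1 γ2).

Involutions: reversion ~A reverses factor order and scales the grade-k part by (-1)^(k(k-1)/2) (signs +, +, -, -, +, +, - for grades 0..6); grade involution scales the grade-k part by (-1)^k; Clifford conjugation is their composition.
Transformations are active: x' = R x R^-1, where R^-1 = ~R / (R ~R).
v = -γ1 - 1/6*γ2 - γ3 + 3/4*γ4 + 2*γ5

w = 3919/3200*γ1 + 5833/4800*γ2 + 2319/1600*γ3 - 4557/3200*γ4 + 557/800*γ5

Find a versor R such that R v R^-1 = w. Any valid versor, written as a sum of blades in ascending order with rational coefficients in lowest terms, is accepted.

Here q(v) = q(w) = -661/144; the classical choice R = v + w = 719/3200*γ1 + 5033/4800*γ2 + 719/1600*γ3 - 2157/3200*γ4 + 2157/800*γ5 then realises v -> w under the sandwich.
Answer: 719/3200*γ1 + 5033/4800*γ2 + 719/1600*γ3 - 2157/3200*γ4 + 2157/800*γ5


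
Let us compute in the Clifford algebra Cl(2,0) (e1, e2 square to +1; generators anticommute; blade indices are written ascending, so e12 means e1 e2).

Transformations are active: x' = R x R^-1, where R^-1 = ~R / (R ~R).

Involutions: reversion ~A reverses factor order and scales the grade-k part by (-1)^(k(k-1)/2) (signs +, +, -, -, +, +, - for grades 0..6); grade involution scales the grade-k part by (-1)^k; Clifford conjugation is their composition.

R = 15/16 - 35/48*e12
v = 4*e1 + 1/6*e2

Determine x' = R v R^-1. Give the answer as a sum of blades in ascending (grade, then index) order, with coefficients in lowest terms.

~R = 15/16 + 35/48*e12, and R ~R = 1625/1152, so R^-1 = ~R / (1625/1152).
R v = 1045/288*e1 + 295/96*e2
Answer: 107/130*e1 + 764/195*e2


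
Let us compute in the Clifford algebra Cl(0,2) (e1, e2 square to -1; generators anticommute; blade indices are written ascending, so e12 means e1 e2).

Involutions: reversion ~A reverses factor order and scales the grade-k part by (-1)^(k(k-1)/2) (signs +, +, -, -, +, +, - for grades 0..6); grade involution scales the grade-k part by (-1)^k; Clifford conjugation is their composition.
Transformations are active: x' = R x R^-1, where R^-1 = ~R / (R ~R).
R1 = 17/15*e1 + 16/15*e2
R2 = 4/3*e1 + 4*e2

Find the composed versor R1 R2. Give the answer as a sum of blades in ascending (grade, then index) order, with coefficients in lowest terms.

Distribute over the terms of R1 (each basis-blade product reordered to ascending indices, repeated generators contracted through their squares):
(17/15*e1) R2 = -68/45 + 68/15*e12
(16/15*e2) R2 = -64/15 - 64/45*e12
Summing the partial products and collecting blades:
Answer: -52/9 + 28/9*e12


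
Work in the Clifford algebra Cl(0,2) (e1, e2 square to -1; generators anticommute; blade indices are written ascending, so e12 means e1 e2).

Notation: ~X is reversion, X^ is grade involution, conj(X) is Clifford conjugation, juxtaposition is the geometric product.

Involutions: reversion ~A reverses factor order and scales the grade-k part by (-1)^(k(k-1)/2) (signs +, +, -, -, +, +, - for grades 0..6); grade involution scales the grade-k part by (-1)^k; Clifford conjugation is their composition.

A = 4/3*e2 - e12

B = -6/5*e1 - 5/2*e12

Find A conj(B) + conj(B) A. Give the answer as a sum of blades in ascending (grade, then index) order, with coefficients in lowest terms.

first term: 5/2 + 10/3*e1 - 6/5*e2 - 8/5*e12
second term: 5/2 - 10/3*e1 + 6/5*e2 + 8/5*e12
Answer: 5


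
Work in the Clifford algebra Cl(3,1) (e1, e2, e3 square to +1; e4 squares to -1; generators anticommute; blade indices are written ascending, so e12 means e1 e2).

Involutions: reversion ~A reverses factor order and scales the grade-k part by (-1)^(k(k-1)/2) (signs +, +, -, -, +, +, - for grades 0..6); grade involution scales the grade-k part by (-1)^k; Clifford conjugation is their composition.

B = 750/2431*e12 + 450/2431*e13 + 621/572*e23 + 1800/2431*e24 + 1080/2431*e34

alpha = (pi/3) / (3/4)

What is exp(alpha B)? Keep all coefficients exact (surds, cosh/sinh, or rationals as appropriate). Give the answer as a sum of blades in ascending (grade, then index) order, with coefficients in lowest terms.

B^2 term by term: the squares give (750/2431)^2*(e12)^2 + (450/2431)^2*(e13)^2 + (621/572)^2*(e23)^2 + (1800/2431)^2*(e24)^2 + (1080/2431)^2*(e34)^2 = 562500/5909761*(-1) + 202500/5909761*(-1) + 385641/327184*(-1) + 3240000/5909761*(+1) + 1166400/5909761*(+1) = -9/16 (each basis 2-blade squares to minus the product of its generators' squares); cross terms between blades sharing an index anticommute and cancel; the commuting (index-disjoint) pairs give grade-4 terms 2*c*c'*(blade product), which cancel blade by blade — e1234: 1620000/5909761 - 1620000/5909761 = 0 — confirming B is simple. So B^2 = -9/16.
B^2 = -9/16 — the series telescopes trigonometrically here: l = 3/4, alpha*l = pi/3, so exp(alpha B) = cos(pi/3) + (sin(pi/3)/(3/4))*B = 1/2 + (2*sqrt(3)/3)*B.
Answer: 1/2 + 500*sqrt(3)/2431*e12 + 300*sqrt(3)/2431*e13 + 207*sqrt(3)/286*e23 + 1200*sqrt(3)/2431*e24 + 720*sqrt(3)/2431*e34


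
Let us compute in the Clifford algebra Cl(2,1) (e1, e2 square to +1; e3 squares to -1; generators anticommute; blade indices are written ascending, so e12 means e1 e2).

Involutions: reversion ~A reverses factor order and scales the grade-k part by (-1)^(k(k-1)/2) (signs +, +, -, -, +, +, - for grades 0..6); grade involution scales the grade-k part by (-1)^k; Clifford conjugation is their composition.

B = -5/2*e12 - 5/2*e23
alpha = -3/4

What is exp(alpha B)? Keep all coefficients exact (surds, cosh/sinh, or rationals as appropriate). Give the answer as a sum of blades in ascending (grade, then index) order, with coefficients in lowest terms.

B^2 term by term: the squares give (-5/2)^2*(e12)^2 + (-5/2)^2*(e23)^2 = 25/4*(-1) + 25/4*(+1) = 0 (each basis 2-blade squares to minus the product of its generators' squares); cross terms between blades sharing an index anticommute and cancel. So B^2 = 0.
B^2 = 0, so the series closes: exp(alpha B) = 1 + alpha B (parabolic case).
Answer: 1 + 15/8*e12 + 15/8*e23


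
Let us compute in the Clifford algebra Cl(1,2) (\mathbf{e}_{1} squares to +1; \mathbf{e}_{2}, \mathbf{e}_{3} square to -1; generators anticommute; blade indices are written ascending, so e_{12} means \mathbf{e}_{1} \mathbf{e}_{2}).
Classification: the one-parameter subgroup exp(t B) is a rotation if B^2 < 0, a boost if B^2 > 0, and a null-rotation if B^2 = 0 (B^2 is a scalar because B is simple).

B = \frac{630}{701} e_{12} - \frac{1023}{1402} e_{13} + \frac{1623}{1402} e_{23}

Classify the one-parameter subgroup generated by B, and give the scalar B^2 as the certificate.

B^2 term by term: the squares give (\frac{630}{701})^2*(e_{12})^2 + (-\frac{1023}{1402})^2*(e_{13})^2 + (\frac{1623}{1402})^2*(e_{23})^2 = \frac{396900}{491401}*(+1) + \frac{1046529}{1965604}*(+1) + \frac{2634129}{1965604}*(-1) = 0 (each basis 2-blade squares to minus the product of its generators' squares); cross terms between blades sharing an index anticommute and cancel. So B^2 = 0.
Answer: null-rotation, certificate B^2 = 0. One invariant decides it: the square 0 survives every conjugation, and its sign is exactly the classification.


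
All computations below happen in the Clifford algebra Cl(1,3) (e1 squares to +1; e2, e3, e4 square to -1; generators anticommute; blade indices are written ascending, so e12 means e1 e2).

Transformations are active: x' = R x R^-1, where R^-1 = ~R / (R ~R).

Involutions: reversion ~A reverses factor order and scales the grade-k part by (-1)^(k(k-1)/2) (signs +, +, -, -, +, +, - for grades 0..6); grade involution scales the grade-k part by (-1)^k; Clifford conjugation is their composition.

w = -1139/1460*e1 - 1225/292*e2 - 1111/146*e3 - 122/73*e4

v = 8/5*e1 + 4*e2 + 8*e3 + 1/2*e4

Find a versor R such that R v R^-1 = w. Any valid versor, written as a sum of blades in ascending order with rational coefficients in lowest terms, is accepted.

Take R = v + w = 1197/1460*e1 - 57/292*e2 + 57/146*e3 - 171/146*e4. Because q(v) = q(w) = -7769/100, conjugation by R sends v exactly to w.
Answer: 1197/1460*e1 - 57/292*e2 + 57/146*e3 - 171/146*e4


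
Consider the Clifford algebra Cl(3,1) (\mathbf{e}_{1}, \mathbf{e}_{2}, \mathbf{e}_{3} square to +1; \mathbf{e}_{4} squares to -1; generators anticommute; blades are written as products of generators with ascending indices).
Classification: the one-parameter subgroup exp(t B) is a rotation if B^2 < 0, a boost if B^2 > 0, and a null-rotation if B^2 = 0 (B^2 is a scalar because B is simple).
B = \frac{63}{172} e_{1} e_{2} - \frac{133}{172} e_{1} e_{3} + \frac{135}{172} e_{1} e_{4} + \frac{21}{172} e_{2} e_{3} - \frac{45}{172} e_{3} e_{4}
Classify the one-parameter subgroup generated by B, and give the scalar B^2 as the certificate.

B^2 term by term: the squares give (\frac{63}{172})^2*(e_{1} e_{2})^2 + (-\frac{133}{172})^2*(e_{1} e_{3})^2 + (\frac{135}{172})^2*(e_{1} e_{4})^2 + (\frac{21}{172})^2*(e_{2} e_{3})^2 + (-\frac{45}{172})^2*(e_{3} e_{4})^2 = \frac{3969}{29584}*(-1) + \frac{17689}{29584}*(-1) + \frac{18225}{29584}*(+1) + \frac{441}{29584}*(-1) + \frac{2025}{29584}*(+1) = -\frac{1}{16} (each basis 2-blade squares to minus the product of its generators' squares); cross terms between blades sharing an index anticommute and cancel; the commuting (index-disjoint) pairs give grade-4 terms 2*c*c'*(blade product), which cancel blade by blade — e_{1} e_{2} e_{3} e_{4}: -\frac{2835}{14792} + \frac{2835}{14792} = 0 — confirming B is simple. So B^2 = -\frac{1}{16}.
Answer: rotation, certificate B^2 = -\frac{1}{16}. No conjugation can change B^2 = -\frac{1}{16}; the sign gives the class.


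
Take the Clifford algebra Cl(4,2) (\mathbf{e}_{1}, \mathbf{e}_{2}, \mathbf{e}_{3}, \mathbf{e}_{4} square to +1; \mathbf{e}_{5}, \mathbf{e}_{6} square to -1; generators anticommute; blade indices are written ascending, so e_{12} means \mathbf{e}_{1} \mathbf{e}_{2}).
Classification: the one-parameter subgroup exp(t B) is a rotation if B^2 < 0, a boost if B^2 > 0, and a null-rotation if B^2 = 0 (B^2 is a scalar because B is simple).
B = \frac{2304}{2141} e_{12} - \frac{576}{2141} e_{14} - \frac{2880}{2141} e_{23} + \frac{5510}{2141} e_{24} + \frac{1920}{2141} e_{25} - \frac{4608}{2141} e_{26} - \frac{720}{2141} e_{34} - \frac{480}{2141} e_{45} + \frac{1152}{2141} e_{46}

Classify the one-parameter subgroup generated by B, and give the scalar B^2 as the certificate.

B^2 term by term: the squares give (\frac{2304}{2141})^2*(e_{12})^2 + (-\frac{576}{2141})^2*(e_{14})^2 + (-\frac{2880}{2141})^2*(e_{23})^2 + (\frac{5510}{2141})^2*(e_{24})^2 + (\frac{1920}{2141})^2*(e_{25})^2 + (-\frac{4608}{2141})^2*(e_{26})^2 + (-\frac{720}{2141})^2*(e_{34})^2 + (-\frac{480}{2141})^2*(e_{45})^2 + (\frac{1152}{2141})^2*(e_{46})^2 = \frac{5308416}{4583881}*(-1) + \frac{331776}{4583881}*(-1) + \frac{8294400}{4583881}*(-1) + \frac{30360100}{4583881}*(-1) + \frac{3686400}{4583881}*(+1) + \frac{21233664}{4583881}*(+1) + \frac{518400}{4583881}*(-1) + \frac{230400}{4583881}*(+1) + \frac{1327104}{4583881}*(+1) = -4 (each basis 2-blade squares to minus the product of its generators' squares); cross terms between blades sharing an index anticommute and cancel; the commuting (index-disjoint) pairs give grade-4 terms 2*c*c'*(blade product), which cancel blade by blade — e_{1234}: -\frac{3317760}{4583881} + \frac{3317760}{4583881} = 0; e_{1245}: -\frac{2211840}{4583881} + \frac{2211840}{4583881} = 0; e_{1246}: \frac{5308416}{4583881} - \frac{5308416}{4583881} = 0; e_{2345}: \frac{2764800}{4583881} - \frac{2764800}{4583881} = 0; e_{2346}: -\frac{6635520}{4583881} + \frac{6635520}{4583881} = 0; e_{2456}: -\frac{4423680}{4583881} + \frac{4423680}{4583881} = 0 — confirming B is simple. So B^2 = -4.
Answer: rotation, certificate B^2 = -4. The invariant at work: B^2 = -4 is unchanged by conjugation, hence its sign classifies the subgroup whatever basis B is written in.


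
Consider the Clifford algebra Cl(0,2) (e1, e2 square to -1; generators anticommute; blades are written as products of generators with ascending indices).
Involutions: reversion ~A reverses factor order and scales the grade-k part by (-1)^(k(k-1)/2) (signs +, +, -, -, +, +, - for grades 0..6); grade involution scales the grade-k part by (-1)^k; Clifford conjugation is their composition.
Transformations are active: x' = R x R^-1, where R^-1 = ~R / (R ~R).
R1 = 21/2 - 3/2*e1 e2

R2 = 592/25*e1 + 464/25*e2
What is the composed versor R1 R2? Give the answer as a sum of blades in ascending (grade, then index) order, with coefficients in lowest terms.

Distribute over the terms of R1 (each basis-blade product reordered to ascending indices, repeated generators contracted through their squares):
(21/2) R2 = 6216/25*e1 + 4872/25*e2
(-3/2*e1 e2) R2 = 696/25*e1 - 888/25*e2
Summing the partial products and collecting blades:
Answer: 6912/25*e1 + 3984/25*e2


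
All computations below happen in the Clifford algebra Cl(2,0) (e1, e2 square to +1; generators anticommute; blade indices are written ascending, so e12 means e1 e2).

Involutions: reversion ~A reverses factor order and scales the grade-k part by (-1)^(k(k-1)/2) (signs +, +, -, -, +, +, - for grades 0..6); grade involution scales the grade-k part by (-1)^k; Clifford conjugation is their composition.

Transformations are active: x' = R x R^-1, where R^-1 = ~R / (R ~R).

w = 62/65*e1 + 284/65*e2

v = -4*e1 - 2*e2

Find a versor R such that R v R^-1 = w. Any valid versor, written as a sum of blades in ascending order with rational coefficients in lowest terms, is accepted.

Reasoning: v^2 = w^2 = 20 since conjugation preserves the quadratic form; R = v + w = -198/65*e1 + 154/65*e2 is then valid when invertible, keeping its own part and reversing (v - w)/2.
Answer: -198/65*e1 + 154/65*e2


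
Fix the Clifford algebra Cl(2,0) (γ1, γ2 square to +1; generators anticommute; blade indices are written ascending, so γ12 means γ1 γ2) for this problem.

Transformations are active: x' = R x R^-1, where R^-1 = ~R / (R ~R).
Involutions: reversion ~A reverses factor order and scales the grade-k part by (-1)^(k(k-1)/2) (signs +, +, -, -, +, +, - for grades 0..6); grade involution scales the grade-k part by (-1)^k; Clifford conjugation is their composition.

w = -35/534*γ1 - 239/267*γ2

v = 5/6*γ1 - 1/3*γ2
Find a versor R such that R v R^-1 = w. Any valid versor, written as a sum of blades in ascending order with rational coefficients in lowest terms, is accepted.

Why this works: both vectors square to 29/36, so q(v) = q(w) and R = v + w = 205/267*γ1 - 328/267*γ2 carries v to w — its own direction survives, the complement (v - w)/2 flips.
Answer: 205/267*γ1 - 328/267*γ2


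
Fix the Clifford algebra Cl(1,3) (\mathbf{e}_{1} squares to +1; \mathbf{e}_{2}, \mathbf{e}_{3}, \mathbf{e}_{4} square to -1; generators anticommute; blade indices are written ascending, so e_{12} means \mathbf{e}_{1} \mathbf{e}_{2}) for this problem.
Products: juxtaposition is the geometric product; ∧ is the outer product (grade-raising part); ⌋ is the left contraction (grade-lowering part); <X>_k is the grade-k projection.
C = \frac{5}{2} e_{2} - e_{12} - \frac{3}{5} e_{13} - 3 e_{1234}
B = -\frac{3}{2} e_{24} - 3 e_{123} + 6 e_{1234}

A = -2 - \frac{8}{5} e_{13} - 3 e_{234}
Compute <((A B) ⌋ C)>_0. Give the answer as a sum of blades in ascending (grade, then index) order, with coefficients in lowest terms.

step 1: 18 e_{1} - \frac{24}{5} e_{2} + \frac{9}{2} e_{3} + 9 e_{14} + \frac{63}{5} e_{24} + 6 e_{123} - \frac{72}{5} e_{1234}
step 2: -\frac{156}{5} + \frac{21}{10} e_{1} - 18 e_{2} - \frac{54}{5} e_{3} + 18 e_{4} - \frac{189}{5} e_{13} - 27 e_{23} + \frac{27}{2} e_{124} + \frac{72}{5} e_{134} - 54 e_{234}
step 3: -\frac{156}{5}
Answer: -\frac{156}{5}


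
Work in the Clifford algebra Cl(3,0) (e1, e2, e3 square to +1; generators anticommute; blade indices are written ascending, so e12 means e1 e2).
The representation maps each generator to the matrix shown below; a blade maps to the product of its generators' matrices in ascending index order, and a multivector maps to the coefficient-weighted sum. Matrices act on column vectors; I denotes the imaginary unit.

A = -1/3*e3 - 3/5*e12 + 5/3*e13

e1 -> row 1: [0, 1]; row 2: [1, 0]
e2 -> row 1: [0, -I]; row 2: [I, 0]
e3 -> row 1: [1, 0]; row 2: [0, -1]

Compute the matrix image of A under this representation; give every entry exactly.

Bivector images (products of the table entries): rho(e12) = rho(e1)rho(e2) = row 1: [I, 0]; row 2: [0, -I]; rho(e13) = rho(e1)rho(e3) = row 1: [0, -1]; row 2: [1, 0].
M = (-1/3)*rho(e3) + (-3/5)*rho(e12) + (5/3)*rho(e13), summed entrywise:
Answer: row 1: [-1/3 - 3*I/5, -5/3]; row 2: [5/3, 1/3 + 3*I/5]


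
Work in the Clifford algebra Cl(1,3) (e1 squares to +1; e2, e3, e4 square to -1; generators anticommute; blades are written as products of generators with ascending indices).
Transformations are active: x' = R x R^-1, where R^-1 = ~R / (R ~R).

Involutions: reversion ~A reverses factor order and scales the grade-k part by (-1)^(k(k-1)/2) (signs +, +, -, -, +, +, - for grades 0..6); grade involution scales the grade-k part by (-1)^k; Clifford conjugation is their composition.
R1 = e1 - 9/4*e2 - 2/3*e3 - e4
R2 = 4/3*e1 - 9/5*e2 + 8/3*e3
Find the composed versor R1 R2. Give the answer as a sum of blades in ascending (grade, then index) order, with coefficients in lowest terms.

Distribute over the terms of R2 (each basis-blade product reordered to ascending indices, repeated generators contracted through their squares):
R1 (4/3*e1) = 4/3 + 3*e1 e2 + 8/9*e1 e3 + 4/3*e1 e4
R1 (-9/5*e2) = -81/20 - 9/5*e1 e2 - 6/5*e2 e3 - 9/5*e2 e4
R1 (8/3*e3) = 16/9 + 8/3*e1 e3 - 6*e2 e3 + 8/3*e3 e4
Summing the partial products and collecting blades:
Answer: -169/180 + 6/5*e1 e2 + 32/9*e1 e3 + 4/3*e1 e4 - 36/5*e2 e3 - 9/5*e2 e4 + 8/3*e3 e4


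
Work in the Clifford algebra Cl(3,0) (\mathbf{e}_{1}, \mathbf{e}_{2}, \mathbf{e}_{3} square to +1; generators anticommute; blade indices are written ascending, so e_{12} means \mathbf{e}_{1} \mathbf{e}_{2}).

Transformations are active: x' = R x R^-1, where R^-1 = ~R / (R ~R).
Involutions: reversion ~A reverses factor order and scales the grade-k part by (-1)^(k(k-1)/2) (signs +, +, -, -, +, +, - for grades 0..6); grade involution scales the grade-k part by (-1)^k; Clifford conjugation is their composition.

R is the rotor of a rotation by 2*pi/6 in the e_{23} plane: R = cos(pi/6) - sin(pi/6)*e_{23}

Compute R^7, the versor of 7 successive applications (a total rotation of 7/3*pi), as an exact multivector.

Half-angle bookkeeping: 7 applications in e_{23} add up to rotor phase 7*pi/6 = \frac{7 \pi}{6}, so R^7 = cos(\frac{7 \pi}{6}) - sin(\frac{7 \pi}{6})*e_{23}.
cos(\frac{7 \pi}{6}) = - \frac{\sqrt{3}}{2} and sin(\frac{7 \pi}{6}) = - \frac{1}{2}, so R^7 = - \frac{\sqrt{3}}{2} + \frac{1}{2} e_{23}. The net rotation is 1/3*pi (after discarding 1 full turn, each of which contributes a factor -1 to the rotor); the rotor keeps the half-angle phase exactly.
Answer: - \frac{\sqrt{3}}{2} + \frac{1}{2} e_{23}


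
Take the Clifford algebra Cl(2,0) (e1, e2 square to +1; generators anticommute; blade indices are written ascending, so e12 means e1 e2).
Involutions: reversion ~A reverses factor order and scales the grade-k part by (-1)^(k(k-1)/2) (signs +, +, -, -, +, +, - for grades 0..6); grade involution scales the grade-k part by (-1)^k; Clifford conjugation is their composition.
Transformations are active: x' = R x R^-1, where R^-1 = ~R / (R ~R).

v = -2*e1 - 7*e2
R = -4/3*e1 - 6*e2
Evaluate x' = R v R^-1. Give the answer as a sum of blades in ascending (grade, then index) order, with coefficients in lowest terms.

~R = -4/3*e1 - 6*e2, and R ~R = 340/9, so R^-1 = ~R / (340/9).
R v = 134/3 - 8/3*e12
Answer: -98/85*e1 - 611/85*e2


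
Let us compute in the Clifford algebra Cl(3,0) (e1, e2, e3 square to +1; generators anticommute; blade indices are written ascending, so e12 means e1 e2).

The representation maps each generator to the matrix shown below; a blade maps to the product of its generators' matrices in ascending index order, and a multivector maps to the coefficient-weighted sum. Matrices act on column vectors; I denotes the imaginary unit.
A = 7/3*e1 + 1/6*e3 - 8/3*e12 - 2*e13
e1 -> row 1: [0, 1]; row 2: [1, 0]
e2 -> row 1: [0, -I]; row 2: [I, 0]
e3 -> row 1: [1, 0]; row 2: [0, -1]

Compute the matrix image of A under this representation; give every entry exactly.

Bivector images (products of the table entries): rho(e12) = rho(e1)rho(e2) = row 1: [I, 0]; row 2: [0, -I]; rho(e13) = rho(e1)rho(e3) = row 1: [0, -1]; row 2: [1, 0].
M = (7/3)*rho(e1) + (1/6)*rho(e3) + (-8/3)*rho(e12) + (-2)*rho(e13), summed entrywise:
Answer: row 1: [1/6 - 8*I/3, 13/3]; row 2: [1/3, -1/6 + 8*I/3]


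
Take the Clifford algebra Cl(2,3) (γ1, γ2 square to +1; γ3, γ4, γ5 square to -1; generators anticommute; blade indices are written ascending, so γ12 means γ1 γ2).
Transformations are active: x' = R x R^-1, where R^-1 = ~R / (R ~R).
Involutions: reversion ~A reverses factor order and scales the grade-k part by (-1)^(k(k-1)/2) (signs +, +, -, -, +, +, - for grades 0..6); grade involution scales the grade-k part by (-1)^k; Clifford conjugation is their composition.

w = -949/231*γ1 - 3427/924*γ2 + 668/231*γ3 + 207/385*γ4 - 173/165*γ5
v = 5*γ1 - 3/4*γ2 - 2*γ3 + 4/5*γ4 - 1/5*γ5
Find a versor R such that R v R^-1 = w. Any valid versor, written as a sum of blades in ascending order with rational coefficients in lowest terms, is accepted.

Equal squares first: v^2 = w^2 = 8353/400. Then v + w = 206/231*γ1 - 1030/231*γ2 + 206/231*γ3 + 103/77*γ4 - 206/165*γ5 is a versor taking v to w, provided it is invertible.
Answer: 206/231*γ1 - 1030/231*γ2 + 206/231*γ3 + 103/77*γ4 - 206/165*γ5


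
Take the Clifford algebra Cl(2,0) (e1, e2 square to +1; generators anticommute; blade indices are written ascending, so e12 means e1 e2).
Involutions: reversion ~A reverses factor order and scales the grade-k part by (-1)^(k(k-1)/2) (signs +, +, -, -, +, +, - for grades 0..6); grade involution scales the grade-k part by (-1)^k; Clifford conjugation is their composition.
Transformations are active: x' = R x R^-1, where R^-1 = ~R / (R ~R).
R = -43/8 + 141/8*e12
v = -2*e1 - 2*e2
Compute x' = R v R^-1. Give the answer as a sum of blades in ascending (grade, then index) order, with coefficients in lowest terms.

~R = -43/8 - 141/8*e12, and R ~R = 10865/32, so R^-1 = ~R / (10865/32).
R v = -49/2*e1 + 46*e2
Answer: 30158/10865*e1 + 5906/10865*e2


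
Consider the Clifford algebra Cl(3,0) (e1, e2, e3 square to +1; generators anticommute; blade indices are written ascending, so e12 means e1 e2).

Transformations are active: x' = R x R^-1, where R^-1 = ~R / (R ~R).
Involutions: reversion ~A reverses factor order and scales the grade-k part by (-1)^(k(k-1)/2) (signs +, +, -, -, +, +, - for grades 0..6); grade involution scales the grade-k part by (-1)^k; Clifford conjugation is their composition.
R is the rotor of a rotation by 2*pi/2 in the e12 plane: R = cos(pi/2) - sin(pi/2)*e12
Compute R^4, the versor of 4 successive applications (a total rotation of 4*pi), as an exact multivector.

The rotor phase is half the rotation angle and phases add under composition, so 4 steps in the e12 plane accumulate phase 4*(pi/2) = 2*pi: R^4 = cos(2*pi) - sin(2*pi)*e12.
cos(2*pi) = 1 and sin(2*pi) = 0, so R^4 = 1. The total rotation 4*pi is 2 full turns, so every vector returns to itself, yet the rotor is +1, back on the identity sheet (an even number of 2*pi turns).
Answer: 1


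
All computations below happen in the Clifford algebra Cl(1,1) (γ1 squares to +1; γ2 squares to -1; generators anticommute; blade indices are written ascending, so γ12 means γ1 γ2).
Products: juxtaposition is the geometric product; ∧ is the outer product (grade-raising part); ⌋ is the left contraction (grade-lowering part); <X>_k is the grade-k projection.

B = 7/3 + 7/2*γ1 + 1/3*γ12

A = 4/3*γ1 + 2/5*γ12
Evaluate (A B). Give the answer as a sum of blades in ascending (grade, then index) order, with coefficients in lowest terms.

step 1: 24/5 + 28/9*γ1 - 43/45*γ2 + 14/15*γ12
Answer: 24/5 + 28/9*γ1 - 43/45*γ2 + 14/15*γ12


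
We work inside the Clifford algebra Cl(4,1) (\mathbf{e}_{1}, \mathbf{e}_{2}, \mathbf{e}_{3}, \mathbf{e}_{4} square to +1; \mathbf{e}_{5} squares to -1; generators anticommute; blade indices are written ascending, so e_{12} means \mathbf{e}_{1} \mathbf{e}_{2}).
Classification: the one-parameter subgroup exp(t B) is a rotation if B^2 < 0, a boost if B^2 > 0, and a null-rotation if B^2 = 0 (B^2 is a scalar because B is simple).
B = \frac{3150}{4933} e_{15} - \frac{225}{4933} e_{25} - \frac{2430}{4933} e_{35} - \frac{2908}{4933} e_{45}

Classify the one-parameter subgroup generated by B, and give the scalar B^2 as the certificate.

B^2 term by term: the squares give (\frac{3150}{4933})^2*(e_{15})^2 + (-\frac{225}{4933})^2*(e_{25})^2 + (-\frac{2430}{4933})^2*(e_{35})^2 + (-\frac{2908}{4933})^2*(e_{45})^2 = \frac{9922500}{24334489}*(+1) + \frac{50625}{24334489}*(+1) + \frac{5904900}{24334489}*(+1) + \frac{8456464}{24334489}*(+1) = 1 (each basis 2-blade squares to minus the product of its generators' squares); cross terms between blades sharing an index anticommute and cancel. So B^2 = 1.
Answer: boost, certificate B^2 = 1. B^2 = 1 is basis-independent, so its sign is the whole story.


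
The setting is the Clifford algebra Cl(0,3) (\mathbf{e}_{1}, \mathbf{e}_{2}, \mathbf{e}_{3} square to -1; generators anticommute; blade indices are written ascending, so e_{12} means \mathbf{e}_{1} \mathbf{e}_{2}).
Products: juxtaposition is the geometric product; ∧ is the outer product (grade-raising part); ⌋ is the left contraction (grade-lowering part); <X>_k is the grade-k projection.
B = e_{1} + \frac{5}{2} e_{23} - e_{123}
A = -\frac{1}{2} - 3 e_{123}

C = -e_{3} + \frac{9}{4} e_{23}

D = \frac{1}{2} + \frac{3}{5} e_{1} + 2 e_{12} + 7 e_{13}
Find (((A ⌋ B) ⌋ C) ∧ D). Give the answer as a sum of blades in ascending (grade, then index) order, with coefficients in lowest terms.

step 1: 3 - \frac{1}{2} e_{1} - \frac{5}{4} e_{23} + \frac{1}{2} e_{123}
step 2: \frac{45}{16} - 3 e_{3} + \frac{27}{4} e_{23}
step 3: \frac{45}{32} + \frac{27}{16} e_{1} - \frac{3}{2} e_{3} + \frac{45}{8} e_{12} + \frac{1719}{80} e_{13} + \frac{27}{8} e_{23} - \frac{39}{20} e_{123}
Answer: \frac{45}{32} + \frac{27}{16} e_{1} - \frac{3}{2} e_{3} + \frac{45}{8} e_{12} + \frac{1719}{80} e_{13} + \frac{27}{8} e_{23} - \frac{39}{20} e_{123}


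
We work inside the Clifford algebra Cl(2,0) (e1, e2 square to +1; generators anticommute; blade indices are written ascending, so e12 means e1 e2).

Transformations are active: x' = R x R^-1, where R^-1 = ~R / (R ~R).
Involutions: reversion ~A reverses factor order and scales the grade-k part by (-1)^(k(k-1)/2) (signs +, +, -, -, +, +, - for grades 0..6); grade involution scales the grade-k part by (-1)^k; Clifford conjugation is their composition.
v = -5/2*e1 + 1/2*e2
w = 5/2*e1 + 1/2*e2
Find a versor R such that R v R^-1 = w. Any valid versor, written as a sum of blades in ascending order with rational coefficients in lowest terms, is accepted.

The midline construction: v and w both square to 13/2, so reflecting in their sum e2 exchanges them.
Answer: e2


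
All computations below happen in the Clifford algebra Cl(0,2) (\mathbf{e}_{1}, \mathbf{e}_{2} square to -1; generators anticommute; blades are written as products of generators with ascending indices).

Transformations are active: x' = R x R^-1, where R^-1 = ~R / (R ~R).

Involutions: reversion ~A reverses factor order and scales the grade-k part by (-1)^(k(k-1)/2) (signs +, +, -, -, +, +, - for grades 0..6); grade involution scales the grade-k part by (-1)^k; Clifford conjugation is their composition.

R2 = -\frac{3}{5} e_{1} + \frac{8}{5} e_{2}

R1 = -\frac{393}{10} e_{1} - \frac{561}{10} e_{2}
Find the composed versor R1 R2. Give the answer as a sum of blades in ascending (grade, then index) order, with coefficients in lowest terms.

Distribute over the terms of R1 (each basis-blade product reordered to ascending indices, repeated generators contracted through their squares):
(-\frac{393}{10} e_{1}) R2 = -\frac{1179}{50} - \frac{1572}{25} e_{1} e_{2}
(-\frac{561}{10} e_{2}) R2 = \frac{2244}{25} - \frac{1683}{50} e_{1} e_{2}
Summing the partial products and collecting blades:
Answer: \frac{3309}{50} - \frac{4827}{50} e_{1} e_{2}


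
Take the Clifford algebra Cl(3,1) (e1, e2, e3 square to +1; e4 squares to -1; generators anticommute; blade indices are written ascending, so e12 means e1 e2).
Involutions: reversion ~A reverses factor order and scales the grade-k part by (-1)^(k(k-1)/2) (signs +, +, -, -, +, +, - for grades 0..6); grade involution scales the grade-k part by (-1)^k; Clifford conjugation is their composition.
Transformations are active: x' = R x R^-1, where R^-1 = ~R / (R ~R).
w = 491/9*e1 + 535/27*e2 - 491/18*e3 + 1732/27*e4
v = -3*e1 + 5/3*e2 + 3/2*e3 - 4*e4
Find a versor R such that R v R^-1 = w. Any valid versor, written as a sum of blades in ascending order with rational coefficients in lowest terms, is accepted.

Construction: equal norms (both -71/36) license R = v + w = 464/9*e1 + 580/27*e2 - 232/9*e3 + 1624/27*e4 — nothing changes along that direction, while (v - w)/2 changes sign, so v maps onto w.
Answer: 464/9*e1 + 580/27*e2 - 232/9*e3 + 1624/27*e4


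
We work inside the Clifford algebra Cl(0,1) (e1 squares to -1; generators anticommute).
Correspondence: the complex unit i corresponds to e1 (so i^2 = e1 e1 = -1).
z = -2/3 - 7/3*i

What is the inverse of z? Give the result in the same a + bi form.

In blades: z = -2/3 - 7/3*e1.
With qbar = -2/3 + 7/3*e1 (scalar fixed, mapped units negated), z qbar = 53/9 (the sum of squared coefficients), so z^-1 = qbar / (53/9) = -6/53 + 21/53*e1; translating back:
Answer: -6/53 + 21/53*i


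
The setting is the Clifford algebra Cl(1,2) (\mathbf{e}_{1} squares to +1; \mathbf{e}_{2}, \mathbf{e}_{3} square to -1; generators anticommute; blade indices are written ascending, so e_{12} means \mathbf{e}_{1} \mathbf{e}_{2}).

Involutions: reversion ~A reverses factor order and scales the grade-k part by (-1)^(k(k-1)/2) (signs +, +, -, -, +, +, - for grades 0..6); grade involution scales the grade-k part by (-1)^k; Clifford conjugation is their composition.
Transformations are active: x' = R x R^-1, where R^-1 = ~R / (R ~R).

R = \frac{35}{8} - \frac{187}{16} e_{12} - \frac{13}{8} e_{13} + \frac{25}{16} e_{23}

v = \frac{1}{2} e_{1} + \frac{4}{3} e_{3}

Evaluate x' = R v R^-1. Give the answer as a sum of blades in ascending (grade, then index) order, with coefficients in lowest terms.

~R = \frac{35}{8} + \frac{187}{16} e_{12} + \frac{13}{8} e_{13} - \frac{25}{16} e_{23}, and R ~R = -\frac{3765}{32}, so R^-1 = ~R / (-\frac{3765}{32}).
R v = \frac{209}{48} e_{1} + \frac{361}{96} e_{2} + \frac{319}{48} e_{3} - \frac{1421}{96} e_{123}
Answer: -\frac{7783}{18072} e_{1} - \frac{7777}{11295} e_{2} + \frac{33529}{30120} e_{3}


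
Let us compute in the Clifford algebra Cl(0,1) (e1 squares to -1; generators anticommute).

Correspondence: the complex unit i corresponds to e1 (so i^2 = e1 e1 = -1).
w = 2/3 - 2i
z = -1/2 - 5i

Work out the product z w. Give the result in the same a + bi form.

In blades: z = -1/2 - 5*e1, w = 2/3 - 2*e1.
Distribute z over w term by term (generator squares from the signature, products reordered to ascending indices): (-1/2)*w = -1/3 + e1; (-5*e1)*w = -10 - 10/3*e1.
Sum: -31/3 - 7/3*e1; translating back through the correspondence:
Answer: -31/3 - 7/3*i


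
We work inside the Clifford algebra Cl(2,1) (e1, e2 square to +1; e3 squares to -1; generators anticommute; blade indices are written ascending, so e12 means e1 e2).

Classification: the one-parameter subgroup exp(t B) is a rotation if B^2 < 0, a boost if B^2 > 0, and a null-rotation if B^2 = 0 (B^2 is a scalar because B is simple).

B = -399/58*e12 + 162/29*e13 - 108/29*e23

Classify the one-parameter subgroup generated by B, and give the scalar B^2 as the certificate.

B^2 term by term: the squares give (-399/58)^2*(e12)^2 + (162/29)^2*(e13)^2 + (-108/29)^2*(e23)^2 = 159201/3364*(-1) + 26244/841*(+1) + 11664/841*(+1) = -9/4 (each basis 2-blade squares to minus the product of its generators' squares); cross terms between blades sharing an index anticommute and cancel. So B^2 = -9/4.
Answer: rotation, certificate B^2 = -9/4. No conjugation can change B^2 = -9/4; the sign gives the class.


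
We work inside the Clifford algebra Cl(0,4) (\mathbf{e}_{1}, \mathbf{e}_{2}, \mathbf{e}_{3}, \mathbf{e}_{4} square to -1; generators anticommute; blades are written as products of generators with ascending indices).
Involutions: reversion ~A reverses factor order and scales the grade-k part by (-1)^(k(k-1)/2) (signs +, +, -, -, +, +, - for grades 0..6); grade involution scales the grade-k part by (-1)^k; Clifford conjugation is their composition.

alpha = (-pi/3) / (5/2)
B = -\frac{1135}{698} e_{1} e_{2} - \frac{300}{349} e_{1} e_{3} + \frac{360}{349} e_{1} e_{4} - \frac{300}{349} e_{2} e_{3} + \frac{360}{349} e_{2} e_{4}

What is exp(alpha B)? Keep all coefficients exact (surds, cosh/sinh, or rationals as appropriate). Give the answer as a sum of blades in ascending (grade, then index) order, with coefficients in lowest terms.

B^2 term by term: the squares give (-\frac{1135}{698})^2*(e_{1} e_{2})^2 + (-\frac{300}{349})^2*(e_{1} e_{3})^2 + (\frac{360}{349})^2*(e_{1} e_{4})^2 + (-\frac{300}{349})^2*(e_{2} e_{3})^2 + (\frac{360}{349})^2*(e_{2} e_{4})^2 = \frac{1288225}{487204}*(-1) + \frac{90000}{121801}*(-1) + \frac{129600}{121801}*(-1) + \frac{90000}{121801}*(-1) + \frac{129600}{121801}*(-1) = -\frac{25}{4} (each basis 2-blade squares to minus the product of its generators' squares); cross terms between blades sharing an index anticommute and cancel; the commuting (index-disjoint) pairs give grade-4 terms 2*c*c'*(blade product), which cancel blade by blade — e_{1} e_{2} e_{3} e_{4}: \frac{216000}{121801} - \frac{216000}{121801} = 0 — confirming B is simple. So B^2 = -\frac{25}{4}.
B^2 = -\frac{25}{4} — the negative square puts this in the circular regime; l = \frac{5}{2}, alpha*l = - \frac{\pi}{3}, so exp(alpha B) = cos(- \frac{\pi}{3}) + (sin(- \frac{\pi}{3})/(\frac{5}{2}))*B = \frac{1}{2} + (- \frac{\sqrt{3}}{5})*B.
Answer: \frac{1}{2} + \frac{227 \sqrt{3}}{698} e_{1} e_{2} + \frac{60 \sqrt{3}}{349} e_{1} e_{3} - \frac{72 \sqrt{3}}{349} e_{1} e_{4} + \frac{60 \sqrt{3}}{349} e_{2} e_{3} - \frac{72 \sqrt{3}}{349} e_{2} e_{4}
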